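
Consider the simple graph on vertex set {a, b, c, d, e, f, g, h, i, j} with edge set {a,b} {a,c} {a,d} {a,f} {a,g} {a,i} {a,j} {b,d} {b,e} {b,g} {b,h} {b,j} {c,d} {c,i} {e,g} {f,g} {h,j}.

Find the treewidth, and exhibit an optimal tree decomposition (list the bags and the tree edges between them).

Treewidth 2.
One optimal decomposition is:
Bags: B1 = {b, h, j}  B2 = {a, b, j}  B3 = {a, b, g}  B4 = {b, e, g}  B5 = {a, f, g}  B6 = {a, b, d}  B7 = {a, c, d}  B8 = {a, c, i}
Tree: B1–B2, B2–B3, B3–B4, B3–B5, B2–B6, B6–B7, B7–B8

Each bag holds 3 vertices, so the decomposition has width 2, which upper-bounds the treewidth. Conversely, {b, e, g} is a clique of size 3, and the vertices of any clique must share a bag in every tree decomposition; so some bag has ≥ 3 vertices and tw(G) ≥ 2. Therefore the treewidth is 2.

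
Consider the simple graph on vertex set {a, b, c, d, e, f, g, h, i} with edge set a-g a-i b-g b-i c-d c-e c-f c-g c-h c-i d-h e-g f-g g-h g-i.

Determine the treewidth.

A width-2 tree decomposition is:
Bags: B1 = {c, g, h}  B2 = {c, g, i}  B3 = {c, d, h}  B4 = {b, g, i}  B5 = {a, g, i}  B6 = {c, e, g}  B7 = {c, f, g}
Tree: B1–B2, B1–B3, B2–B4, B4–B5, B1–B6, B2–B7
Each bag holds 3 vertices, so the decomposition has width 2, which upper-bounds the treewidth. On the other hand G contains the 3-clique {c, d, h}. A clique must lie in a single bag of any decomposition, so no decomposition can have width below 2. Hence tw(G) = 2 exactly.

2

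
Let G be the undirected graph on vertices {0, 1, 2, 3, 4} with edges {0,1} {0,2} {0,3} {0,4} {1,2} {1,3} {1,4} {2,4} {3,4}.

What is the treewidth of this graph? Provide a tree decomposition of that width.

Treewidth 3.
One such decomposition:
Bags: B1 = {0, 1, 2, 4}  B2 = {0, 1, 3, 4}
Tree: B1–B2

Each bag holds 4 vertices, so the decomposition has width 3, which upper-bounds the treewidth. Conversely, {0, 1, 2, 4} is a clique of size 4, and the vertices of any clique must share a bag in every tree decomposition; so some bag has ≥ 4 vertices and tw(G) ≥ 3. Hence tw(G) = 3 exactly.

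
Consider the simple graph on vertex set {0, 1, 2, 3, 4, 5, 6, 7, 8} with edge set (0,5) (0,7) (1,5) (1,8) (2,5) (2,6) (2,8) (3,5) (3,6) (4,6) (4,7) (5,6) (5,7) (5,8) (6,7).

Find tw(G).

A width-2 tree decomposition is:
Bags: B1 = {2, 5, 8}  B2 = {2, 5, 6}  B3 = {3, 5, 6}  B4 = {5, 6, 7}  B5 = {1, 5, 8}  B6 = {0, 5, 7}  B7 = {4, 6, 7}
Tree: B1–B2, B2–B3, B3–B4, B1–B5, B4–B6, B4–B7
Every bag has size at most 3, so the width is 3 − 1 = 2 and tw(G) ≤ 2. On the other hand G contains the 3-clique {4, 6, 7}. A clique must lie in a single bag of any decomposition, so no decomposition can have width below 2. Hence tw(G) = 2 exactly.

2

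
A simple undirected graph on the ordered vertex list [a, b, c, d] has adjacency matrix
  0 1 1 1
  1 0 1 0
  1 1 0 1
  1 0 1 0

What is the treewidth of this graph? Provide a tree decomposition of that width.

Treewidth 2.
One optimal decomposition is:
Bags: B1 = {a, c, d}  B2 = {a, b, c}
Tree: B1–B2

The largest bag has 3 vertices, giving width 2; this decomposition certifies tw(G) ≤ 2. Conversely, {a, c, d} is a clique of size 3, and the vertices of any clique must share a bag in every tree decomposition; so some bag has ≥ 3 vertices and tw(G) ≥ 2. Hence tw(G) = 2 exactly.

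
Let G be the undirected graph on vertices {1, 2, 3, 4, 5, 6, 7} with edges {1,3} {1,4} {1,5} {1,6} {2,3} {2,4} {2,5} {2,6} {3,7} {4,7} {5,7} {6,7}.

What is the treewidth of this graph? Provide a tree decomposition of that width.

Every bag has size at most 4, so the width is 4 − 1 = 3 and tw(G) ≤ 3. For the lower bound: the 4 vertex sets {1,6}, {4,7}, {2}, {5} are disjoint, each induces a connected subgraph, and every pair is joined by at least one edge of G. Contracting each set to a single vertex therefore yields K_{4} as a minor, and since treewidth is minor-monotone, tw(G) ≥ tw(K_{4}) = 3. The upper and lower bounds meet at 3, so that is the treewidth.

Treewidth 3.
One such decomposition:
Bags: B1 = {1, 2, 6, 7}  B2 = {1, 2, 4, 7}  B3 = {1, 2, 5, 7}  B4 = {1, 2, 3, 7}
Tree: B1–B2, B2–B3, B3–B4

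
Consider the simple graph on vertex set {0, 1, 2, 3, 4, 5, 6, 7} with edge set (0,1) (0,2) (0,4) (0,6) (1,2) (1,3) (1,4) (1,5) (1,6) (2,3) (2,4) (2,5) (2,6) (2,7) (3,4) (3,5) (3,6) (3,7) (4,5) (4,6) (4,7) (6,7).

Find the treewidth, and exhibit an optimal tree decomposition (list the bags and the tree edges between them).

Each bag holds 5 vertices, so the decomposition has width 4, which upper-bounds the treewidth. On the other hand G contains the 5-clique {0, 1, 2, 4, 6}. A clique must lie in a single bag of any decomposition, so no decomposition can have width below 4. The upper and lower bounds meet at 4, so that is the treewidth.

Treewidth 4.
Bags: B1 = {1, 2, 3, 4, 5}  B2 = {1, 2, 3, 4, 6}  B3 = {2, 3, 4, 6, 7}  B4 = {0, 1, 2, 4, 6}
Tree: B1–B2, B2–B3, B2–B4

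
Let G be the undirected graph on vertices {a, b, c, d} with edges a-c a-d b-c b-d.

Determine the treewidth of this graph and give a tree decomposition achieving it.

Treewidth 2.
Bags: B1 = {a, b, d}  B2 = {a, b, c}
Tree: B1–B2

Every bag has size at most 3, so the width is 3 − 1 = 2 and tw(G) ≤ 2. For the lower bound, G contains the cycle b–d–a–c–b, so G is not a forest; only forests have treewidth ≤ 1, hence tw(G) ≥ 2. The upper and lower bounds meet at 2, so that is the treewidth.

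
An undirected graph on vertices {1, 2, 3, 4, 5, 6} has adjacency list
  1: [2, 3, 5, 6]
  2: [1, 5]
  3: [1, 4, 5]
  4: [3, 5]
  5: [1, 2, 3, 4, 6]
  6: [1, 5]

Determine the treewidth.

2

A width-2 tree decomposition is:
Bags: B1 = {1, 5, 6}  B2 = {1, 3, 5}  B3 = {1, 2, 5}  B4 = {3, 4, 5}
Tree: B1–B2, B2–B3, B2–B4
The largest bag has 3 vertices, giving width 2; this decomposition certifies tw(G) ≤ 2. Conversely, {1, 2, 5} is a clique of size 3, and the vertices of any clique must share a bag in every tree decomposition; so some bag has ≥ 3 vertices and tw(G) ≥ 2. Combining the bounds, tw(G) = 2.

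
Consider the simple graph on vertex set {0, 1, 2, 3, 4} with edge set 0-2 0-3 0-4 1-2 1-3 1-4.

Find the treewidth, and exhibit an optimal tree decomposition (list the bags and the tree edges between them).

Treewidth 2.
Bags: B1 = {0, 1, 2}  B2 = {0, 1, 4}  B3 = {0, 1, 3}
Tree: B1–B2, B2–B3

Every bag has size at most 3, so the width is 3 − 1 = 2 and tw(G) ≤ 2. Since 0–2–1–4–0 is a cycle in G, G is not acyclic. Forests are exactly the graphs of treewidth ≤ 1, so tw(G) ≥ 2. Hence tw(G) = 2 exactly.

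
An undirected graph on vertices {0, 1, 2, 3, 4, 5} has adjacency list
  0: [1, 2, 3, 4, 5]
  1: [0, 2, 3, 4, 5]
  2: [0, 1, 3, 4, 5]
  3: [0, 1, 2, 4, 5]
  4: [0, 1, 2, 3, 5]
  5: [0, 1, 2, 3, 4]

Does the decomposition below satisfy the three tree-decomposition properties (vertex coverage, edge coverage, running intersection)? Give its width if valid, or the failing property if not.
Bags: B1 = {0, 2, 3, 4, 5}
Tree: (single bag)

A tree decomposition must satisfy three properties: every vertex lies in some bag; for every edge, both endpoints lie together in some bag; and for every vertex, the bags containing it form a connected subtree. Here vertex 1 appears in no bag, so the decomposition is invalid.

No — vertex 1 appears in no bag.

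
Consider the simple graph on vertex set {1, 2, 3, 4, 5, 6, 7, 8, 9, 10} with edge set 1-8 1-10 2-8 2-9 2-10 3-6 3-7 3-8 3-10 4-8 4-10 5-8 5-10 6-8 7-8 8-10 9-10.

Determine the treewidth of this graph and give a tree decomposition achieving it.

The largest bag has 3 vertices, giving width 2; this decomposition certifies tw(G) ≤ 2. On the other hand G contains the 3-clique {1, 8, 10}. A clique must lie in a single bag of any decomposition, so no decomposition can have width below 2. The upper and lower bounds meet at 2, so that is the treewidth.

Treewidth 2.
One optimal decomposition is:
Bags: B1 = {3, 8, 10}  B2 = {3, 7, 8}  B3 = {2, 8, 10}  B4 = {1, 8, 10}  B5 = {4, 8, 10}  B6 = {2, 9, 10}  B7 = {5, 8, 10}  B8 = {3, 6, 8}
Tree: B1–B2, B1–B3, B1–B4, B4–B5, B3–B6, B5–B7, B1–B8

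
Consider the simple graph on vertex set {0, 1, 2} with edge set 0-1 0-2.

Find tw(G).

A width-1 tree decomposition is:
Bags: B1 = {0, 2}  B2 = {0, 1}
Tree: B1–B2
Each bag holds 2 vertices, so the decomposition has width 1, which upper-bounds the treewidth. G has an edge, so its treewidth is at least 1. The upper and lower bounds meet at 1, so that is the treewidth.

1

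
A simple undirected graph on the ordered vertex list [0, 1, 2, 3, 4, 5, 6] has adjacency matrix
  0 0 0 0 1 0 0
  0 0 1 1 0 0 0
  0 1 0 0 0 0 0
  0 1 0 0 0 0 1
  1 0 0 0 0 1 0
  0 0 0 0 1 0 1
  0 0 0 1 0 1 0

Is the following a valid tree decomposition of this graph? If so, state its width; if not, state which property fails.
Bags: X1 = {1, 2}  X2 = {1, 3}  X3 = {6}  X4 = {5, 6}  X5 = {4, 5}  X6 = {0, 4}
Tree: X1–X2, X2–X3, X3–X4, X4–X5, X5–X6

A tree decomposition must satisfy three properties: every vertex lies in some bag; for every edge, both endpoints lie together in some bag; and for every vertex, the bags containing it form a connected subtree. Here edge (3,6) lies in no bag, so the decomposition is invalid.

No — edge (3,6) lies in no bag.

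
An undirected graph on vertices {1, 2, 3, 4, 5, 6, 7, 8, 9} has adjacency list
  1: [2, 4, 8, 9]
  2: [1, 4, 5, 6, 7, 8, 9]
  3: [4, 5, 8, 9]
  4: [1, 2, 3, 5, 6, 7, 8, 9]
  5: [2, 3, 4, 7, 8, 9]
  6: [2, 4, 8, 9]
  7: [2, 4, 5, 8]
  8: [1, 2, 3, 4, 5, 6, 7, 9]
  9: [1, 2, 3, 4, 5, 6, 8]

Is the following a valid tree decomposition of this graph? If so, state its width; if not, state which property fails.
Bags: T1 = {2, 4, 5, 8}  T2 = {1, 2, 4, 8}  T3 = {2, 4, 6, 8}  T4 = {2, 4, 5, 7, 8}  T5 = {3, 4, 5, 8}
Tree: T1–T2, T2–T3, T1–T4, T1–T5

A tree decomposition must satisfy three properties: every vertex lies in some bag; for every edge, both endpoints lie together in some bag; and for every vertex, the bags containing it form a connected subtree. Here vertex 9 appears in no bag, so the decomposition is invalid.

No — vertex 9 appears in no bag.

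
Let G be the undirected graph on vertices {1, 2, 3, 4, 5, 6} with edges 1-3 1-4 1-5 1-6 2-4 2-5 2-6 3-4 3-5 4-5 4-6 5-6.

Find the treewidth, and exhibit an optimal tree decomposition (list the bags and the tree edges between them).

Treewidth 3.
Bags: B1 = {1, 3, 4, 5}  B2 = {1, 4, 5, 6}  B3 = {2, 4, 5, 6}
Tree: B1–B2, B2–B3

Each bag holds 4 vertices, so the decomposition has width 3, which upper-bounds the treewidth. For the lower bound, the 4 vertices {1, 3, 4, 5} are pairwise adjacent, and any tree decomposition puts a clique entirely inside one bag — forcing width ≥ 3. Hence tw(G) = 3 exactly.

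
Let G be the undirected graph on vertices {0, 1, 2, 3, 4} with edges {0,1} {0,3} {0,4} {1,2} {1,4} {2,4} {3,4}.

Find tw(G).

2

A width-2 tree decomposition is:
Bags: B1 = {1, 2, 4}  B2 = {0, 1, 4}  B3 = {0, 3, 4}
Tree: B1–B2, B2–B3
Every bag has size at most 3, so the width is 3 − 1 = 2 and tw(G) ≤ 2. On the other hand G contains the 3-clique {0, 1, 4}. A clique must lie in a single bag of any decomposition, so no decomposition can have width below 2. Hence tw(G) = 2 exactly.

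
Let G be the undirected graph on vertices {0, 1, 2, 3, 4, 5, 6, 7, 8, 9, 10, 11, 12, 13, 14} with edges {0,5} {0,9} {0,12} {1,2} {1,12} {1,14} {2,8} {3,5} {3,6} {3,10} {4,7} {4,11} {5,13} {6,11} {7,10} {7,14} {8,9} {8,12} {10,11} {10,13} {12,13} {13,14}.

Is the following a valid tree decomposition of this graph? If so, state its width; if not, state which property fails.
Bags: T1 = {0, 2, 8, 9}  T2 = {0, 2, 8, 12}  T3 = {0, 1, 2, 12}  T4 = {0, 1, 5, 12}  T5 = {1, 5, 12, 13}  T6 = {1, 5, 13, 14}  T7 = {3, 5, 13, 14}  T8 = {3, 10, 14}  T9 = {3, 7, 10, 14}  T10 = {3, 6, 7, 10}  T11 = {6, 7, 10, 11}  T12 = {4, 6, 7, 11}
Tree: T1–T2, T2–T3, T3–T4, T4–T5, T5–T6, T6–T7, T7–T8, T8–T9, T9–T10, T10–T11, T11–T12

No — edge (13,10) lies in no bag.

A tree decomposition must satisfy three properties: every vertex lies in some bag; for every edge, both endpoints lie together in some bag; and for every vertex, the bags containing it form a connected subtree. Here edge (13,10) lies in no bag, so the decomposition is invalid.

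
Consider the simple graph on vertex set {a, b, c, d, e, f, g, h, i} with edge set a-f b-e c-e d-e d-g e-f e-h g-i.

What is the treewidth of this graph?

1

A width-1 tree decomposition is:
Bags: B1 = {d, e}  B2 = {e, f}  B3 = {e, h}  B4 = {d, g}  B5 = {b, e}  B6 = {c, e}  B7 = {a, f}  B8 = {g, i}
Tree: B1–B2, B2–B3, B1–B4, B3–B5, B2–B6, B2–B7, B4–B8
Each bag holds 2 vertices, so the decomposition has width 1, which upper-bounds the treewidth. G has an edge, so its treewidth is at least 1. Hence tw(G) = 1 exactly.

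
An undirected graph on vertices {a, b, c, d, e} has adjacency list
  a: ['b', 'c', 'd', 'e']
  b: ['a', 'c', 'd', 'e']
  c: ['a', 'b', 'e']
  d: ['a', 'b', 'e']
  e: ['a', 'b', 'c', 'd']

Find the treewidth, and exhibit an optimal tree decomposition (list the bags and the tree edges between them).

The largest bag has 4 vertices, giving width 3; this decomposition certifies tw(G) ≤ 3. On the other hand G contains the 4-clique {a, b, d, e}. A clique must lie in a single bag of any decomposition, so no decomposition can have width below 3. Hence tw(G) = 3 exactly.

Treewidth 3.
One such decomposition:
Bags: B1 = {a, b, d, e}  B2 = {a, b, c, e}
Tree: B1–B2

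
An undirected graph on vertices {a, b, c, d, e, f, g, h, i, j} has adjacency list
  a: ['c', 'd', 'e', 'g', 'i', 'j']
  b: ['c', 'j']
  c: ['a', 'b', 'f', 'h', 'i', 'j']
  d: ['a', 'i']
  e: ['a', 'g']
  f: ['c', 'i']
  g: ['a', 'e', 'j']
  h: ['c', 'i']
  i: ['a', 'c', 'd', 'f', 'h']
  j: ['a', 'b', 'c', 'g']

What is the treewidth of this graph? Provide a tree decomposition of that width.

Treewidth 2.
Bags: B1 = {a, c, i}  B2 = {a, c, j}  B3 = {a, g, j}  B4 = {a, d, i}  B5 = {a, e, g}  B6 = {b, c, j}  B7 = {c, h, i}  B8 = {c, f, i}
Tree: B1–B2, B2–B3, B1–B4, B3–B5, B2–B6, B1–B7, B7–B8

Each bag holds 3 vertices, so the decomposition has width 2, which upper-bounds the treewidth. For the lower bound, the 3 vertices {a, d, i} are pairwise adjacent, and any tree decomposition puts a clique entirely inside one bag — forcing width ≥ 2. Combining the bounds, tw(G) = 2.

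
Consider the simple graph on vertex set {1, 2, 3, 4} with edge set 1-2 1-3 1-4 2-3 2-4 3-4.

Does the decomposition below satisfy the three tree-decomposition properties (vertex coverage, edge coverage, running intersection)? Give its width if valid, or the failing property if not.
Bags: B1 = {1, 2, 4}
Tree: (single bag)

A tree decomposition must satisfy three properties: every vertex lies in some bag; for every edge, both endpoints lie together in some bag; and for every vertex, the bags containing it form a connected subtree. Here vertex 3 appears in no bag, so the decomposition is invalid.

No — vertex 3 appears in no bag.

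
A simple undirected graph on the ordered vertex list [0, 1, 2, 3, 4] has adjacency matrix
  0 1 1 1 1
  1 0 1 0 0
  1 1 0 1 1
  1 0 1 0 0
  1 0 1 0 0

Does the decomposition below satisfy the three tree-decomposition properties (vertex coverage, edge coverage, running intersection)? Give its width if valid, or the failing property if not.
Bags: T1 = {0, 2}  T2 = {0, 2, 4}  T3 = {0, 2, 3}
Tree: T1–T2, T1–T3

A tree decomposition must satisfy three properties: every vertex lies in some bag; for every edge, both endpoints lie together in some bag; and for every vertex, the bags containing it form a connected subtree. Here vertex 1 appears in no bag, so the decomposition is invalid.

No — vertex 1 appears in no bag.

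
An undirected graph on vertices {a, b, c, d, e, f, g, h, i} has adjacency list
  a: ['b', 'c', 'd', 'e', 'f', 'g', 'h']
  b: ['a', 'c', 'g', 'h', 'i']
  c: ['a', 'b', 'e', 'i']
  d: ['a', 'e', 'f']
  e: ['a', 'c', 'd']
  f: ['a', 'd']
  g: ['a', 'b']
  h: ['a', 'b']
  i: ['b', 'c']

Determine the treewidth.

A width-2 tree decomposition is:
Bags: B1 = {a, b, h}  B2 = {a, b, c}  B3 = {a, c, e}  B4 = {a, b, g}  B5 = {a, d, e}  B6 = {a, d, f}  B7 = {b, c, i}
Tree: B1–B2, B2–B3, B2–B4, B3–B5, B5–B6, B2–B7
The largest bag has 3 vertices, giving width 2; this decomposition certifies tw(G) ≤ 2. On the other hand G contains the 3-clique {a, d, e}. A clique must lie in a single bag of any decomposition, so no decomposition can have width below 2. Hence tw(G) = 2 exactly.

2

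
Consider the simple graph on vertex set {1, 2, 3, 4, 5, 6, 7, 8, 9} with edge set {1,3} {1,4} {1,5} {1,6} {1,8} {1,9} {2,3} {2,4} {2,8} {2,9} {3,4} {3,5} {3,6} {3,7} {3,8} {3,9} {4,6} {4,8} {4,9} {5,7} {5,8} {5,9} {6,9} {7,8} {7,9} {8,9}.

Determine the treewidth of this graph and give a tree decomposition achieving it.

Treewidth 4.
One such decomposition:
Bags: B1 = {1, 3, 4, 8, 9}  B2 = {1, 3, 5, 8, 9}  B3 = {3, 5, 7, 8, 9}  B4 = {2, 3, 4, 8, 9}  B5 = {1, 3, 4, 6, 9}
Tree: B1–B2, B2–B3, B1–B4, B1–B5

Every bag has size at most 5, so the width is 5 − 1 = 4 and tw(G) ≤ 4. On the other hand G contains the 5-clique {1, 3, 4, 8, 9}. A clique must lie in a single bag of any decomposition, so no decomposition can have width below 4. Therefore the treewidth is 4.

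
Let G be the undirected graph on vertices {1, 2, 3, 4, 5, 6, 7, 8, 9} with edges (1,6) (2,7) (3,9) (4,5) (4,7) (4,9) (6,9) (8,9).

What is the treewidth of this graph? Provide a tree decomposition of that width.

The largest bag has 2 vertices, giving width 1; this decomposition certifies tw(G) ≤ 1. Since G has at least one edge (e.g. 9–4), it is not an edgeless graph, so tw(G) ≥ 1. Combining the bounds, tw(G) = 1.

Treewidth 1.
One such decomposition:
Bags: B1 = {4, 9}  B2 = {6, 9}  B3 = {8, 9}  B4 = {4, 5}  B5 = {4, 7}  B6 = {1, 6}  B7 = {2, 7}  B8 = {3, 9}
Tree: B1–B2, B2–B3, B1–B4, B4–B5, B2–B6, B5–B7, B2–B8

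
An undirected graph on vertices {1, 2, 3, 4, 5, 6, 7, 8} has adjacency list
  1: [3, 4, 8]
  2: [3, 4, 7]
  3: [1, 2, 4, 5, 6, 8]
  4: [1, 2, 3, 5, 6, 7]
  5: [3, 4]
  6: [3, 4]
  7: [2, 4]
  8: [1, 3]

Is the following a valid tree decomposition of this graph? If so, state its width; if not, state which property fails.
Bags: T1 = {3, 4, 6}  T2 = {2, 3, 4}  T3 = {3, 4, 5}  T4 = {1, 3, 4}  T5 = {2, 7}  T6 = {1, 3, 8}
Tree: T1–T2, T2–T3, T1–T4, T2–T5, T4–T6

A tree decomposition must satisfy three properties: every vertex lies in some bag; for every edge, both endpoints lie together in some bag; and for every vertex, the bags containing it form a connected subtree. Here edge (4,7) lies in no bag, so the decomposition is invalid.

No — edge (4,7) lies in no bag.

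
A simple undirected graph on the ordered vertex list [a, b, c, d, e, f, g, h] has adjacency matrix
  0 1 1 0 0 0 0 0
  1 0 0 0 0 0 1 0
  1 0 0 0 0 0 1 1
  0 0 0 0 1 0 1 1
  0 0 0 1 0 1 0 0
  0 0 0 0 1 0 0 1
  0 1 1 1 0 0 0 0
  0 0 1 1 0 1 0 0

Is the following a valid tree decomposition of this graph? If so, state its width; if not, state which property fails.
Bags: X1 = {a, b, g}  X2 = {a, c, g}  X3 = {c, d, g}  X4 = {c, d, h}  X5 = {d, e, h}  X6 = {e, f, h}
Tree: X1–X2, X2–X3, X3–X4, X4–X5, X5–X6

Checking the three conditions: (i) the bags cover all of {a, b, c, d, e, f, g, h}; (ii) for each edge, some bag contains both endpoints; (iii) the bags containing any fixed vertex form a subtree. All hold, so the decomposition is valid with width 3 − 1 = 2.

Yes; width 2.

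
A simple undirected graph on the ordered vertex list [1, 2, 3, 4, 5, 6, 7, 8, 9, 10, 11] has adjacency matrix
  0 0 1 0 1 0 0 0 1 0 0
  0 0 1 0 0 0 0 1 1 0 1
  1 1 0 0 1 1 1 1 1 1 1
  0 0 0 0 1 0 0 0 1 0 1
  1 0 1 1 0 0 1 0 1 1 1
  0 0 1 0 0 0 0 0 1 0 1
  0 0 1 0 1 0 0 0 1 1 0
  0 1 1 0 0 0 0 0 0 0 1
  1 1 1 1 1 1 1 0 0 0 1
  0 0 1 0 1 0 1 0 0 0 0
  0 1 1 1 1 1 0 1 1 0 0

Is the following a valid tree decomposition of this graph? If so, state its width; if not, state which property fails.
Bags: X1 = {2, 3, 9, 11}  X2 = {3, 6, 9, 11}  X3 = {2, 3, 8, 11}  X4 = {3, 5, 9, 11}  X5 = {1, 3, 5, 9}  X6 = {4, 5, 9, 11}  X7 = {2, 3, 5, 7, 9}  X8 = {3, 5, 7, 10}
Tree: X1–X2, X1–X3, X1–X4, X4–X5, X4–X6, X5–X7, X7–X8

A tree decomposition must satisfy three properties: every vertex lies in some bag; for every edge, both endpoints lie together in some bag; and for every vertex, the bags containing it form a connected subtree. Here bags containing vertex 2 are not connected in the tree, so the decomposition is invalid.

No — bags containing vertex 2 are not connected in the tree.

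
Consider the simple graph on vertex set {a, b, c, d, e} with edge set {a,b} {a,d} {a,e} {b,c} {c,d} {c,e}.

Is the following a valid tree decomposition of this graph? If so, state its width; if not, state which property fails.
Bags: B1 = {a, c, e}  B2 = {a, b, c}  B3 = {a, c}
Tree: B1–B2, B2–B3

No — vertex d appears in no bag.

A tree decomposition must satisfy three properties: every vertex lies in some bag; for every edge, both endpoints lie together in some bag; and for every vertex, the bags containing it form a connected subtree. Here vertex d appears in no bag, so the decomposition is invalid.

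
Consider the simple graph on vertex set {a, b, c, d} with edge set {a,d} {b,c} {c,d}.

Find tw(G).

A width-1 tree decomposition is:
Bags: B1 = {b, c}  B2 = {c, d}  B3 = {a, d}
Tree: B1–B2, B2–B3
Each bag holds 2 vertices, so the decomposition has width 1, which upper-bounds the treewidth. Since G has at least one edge (e.g. b–c), it is not an edgeless graph, so tw(G) ≥ 1. The upper and lower bounds meet at 1, so that is the treewidth.

1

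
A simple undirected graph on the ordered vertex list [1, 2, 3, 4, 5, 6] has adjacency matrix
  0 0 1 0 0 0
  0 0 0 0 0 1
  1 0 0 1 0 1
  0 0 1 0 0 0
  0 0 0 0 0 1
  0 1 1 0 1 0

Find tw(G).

A width-1 tree decomposition is:
Bags: B1 = {2, 6}  B2 = {3, 6}  B3 = {1, 3}  B4 = {3, 4}  B5 = {5, 6}
Tree: B1–B2, B2–B3, B3–B4, B2–B5
Each bag holds 2 vertices, so the decomposition has width 1, which upper-bounds the treewidth. Any graph with an edge has treewidth ≥ 1, and G has the edge 6–2. Hence tw(G) = 1 exactly.

1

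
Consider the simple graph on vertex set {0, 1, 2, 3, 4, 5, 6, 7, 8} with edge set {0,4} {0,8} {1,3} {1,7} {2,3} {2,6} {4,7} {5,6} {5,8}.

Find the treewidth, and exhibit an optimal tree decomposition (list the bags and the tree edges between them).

Treewidth 2.
One such decomposition:
Bags: B1 = {1, 3, 7}  B2 = {3, 4, 7}  B3 = {0, 3, 4}  B4 = {0, 3, 8}  B5 = {3, 5, 8}  B6 = {3, 5, 6}  B7 = {2, 3, 6}
Tree: B1–B2, B2–B3, B3–B4, B4–B5, B5–B6, B6–B7

Each bag holds 3 vertices, so the decomposition has width 2, which upper-bounds the treewidth. Since 3–1–7–4–0–8–5–6–2–3 is a cycle in G, G is not acyclic. Forests are exactly the graphs of treewidth ≤ 1, so tw(G) ≥ 2. Therefore the treewidth is 2.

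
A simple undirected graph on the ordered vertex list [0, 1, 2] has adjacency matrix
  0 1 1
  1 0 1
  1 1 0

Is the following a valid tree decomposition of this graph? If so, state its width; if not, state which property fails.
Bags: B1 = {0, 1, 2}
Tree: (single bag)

Yes; width 2.

Vertex coverage: the bags together contain {0, 1, 2}, the full vertex set. Edge coverage: each edge of G has both endpoints in at least one bag. Running intersection: for every vertex, the bags containing it form a connected subtree. All three properties hold, so this is a valid tree decomposition of width max|bag| − 1 = 2, and hence tw(G) ≤ 2.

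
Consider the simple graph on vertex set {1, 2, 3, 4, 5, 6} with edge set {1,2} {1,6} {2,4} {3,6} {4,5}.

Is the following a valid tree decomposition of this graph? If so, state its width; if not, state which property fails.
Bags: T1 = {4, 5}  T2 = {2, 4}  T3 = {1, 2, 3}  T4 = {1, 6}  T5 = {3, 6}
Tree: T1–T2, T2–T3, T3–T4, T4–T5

No — bags containing vertex 3 are not connected in the tree.

A tree decomposition must satisfy three properties: every vertex lies in some bag; for every edge, both endpoints lie together in some bag; and for every vertex, the bags containing it form a connected subtree. Here bags containing vertex 3 are not connected in the tree, so the decomposition is invalid.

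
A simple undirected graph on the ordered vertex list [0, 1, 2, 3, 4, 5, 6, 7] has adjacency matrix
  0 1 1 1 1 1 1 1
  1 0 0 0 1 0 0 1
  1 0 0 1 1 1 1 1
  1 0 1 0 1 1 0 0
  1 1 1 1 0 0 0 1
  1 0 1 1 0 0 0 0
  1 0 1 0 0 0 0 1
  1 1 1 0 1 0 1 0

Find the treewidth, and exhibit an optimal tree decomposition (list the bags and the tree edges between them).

Treewidth 3.
One optimal decomposition is:
Bags: B1 = {0, 2, 4, 7}  B2 = {0, 1, 4, 7}  B3 = {0, 2, 6, 7}  B4 = {0, 2, 3, 4}  B5 = {0, 2, 3, 5}
Tree: B1–B2, B1–B3, B1–B4, B4–B5

The largest bag has 4 vertices, giving width 3; this decomposition certifies tw(G) ≤ 3. On the other hand G contains the 4-clique {0, 1, 4, 7}. A clique must lie in a single bag of any decomposition, so no decomposition can have width below 3. The upper and lower bounds meet at 3, so that is the treewidth.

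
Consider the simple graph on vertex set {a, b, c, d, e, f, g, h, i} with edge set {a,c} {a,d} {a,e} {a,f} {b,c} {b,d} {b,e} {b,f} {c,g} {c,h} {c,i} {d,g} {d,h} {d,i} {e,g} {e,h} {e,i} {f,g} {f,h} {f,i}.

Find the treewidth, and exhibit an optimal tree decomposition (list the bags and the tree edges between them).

Treewidth 4.
One optimal decomposition is:
Bags: B1 = {c, d, e, f, h}  B2 = {c, d, e, f, i}  B3 = {a, c, d, e, f}  B4 = {c, d, e, f, g}  B5 = {b, c, d, e, f}
Tree: B1–B2, B2–B3, B3–B4, B4–B5

Every bag has size at most 5, so the width is 5 − 1 = 4 and tw(G) ≤ 4. For the lower bound: the 5 vertex sets {f,h}, {e,i}, {a,c}, {d}, {g} are disjoint, each induces a connected subgraph, and every pair is joined by at least one edge of G. Contracting each set to a single vertex therefore yields K_{5} as a minor, and since treewidth is minor-monotone, tw(G) ≥ tw(K_{5}) = 4. Hence tw(G) = 4 exactly.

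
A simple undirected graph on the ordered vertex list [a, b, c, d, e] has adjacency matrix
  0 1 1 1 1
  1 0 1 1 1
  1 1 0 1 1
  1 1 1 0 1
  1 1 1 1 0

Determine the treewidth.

4

A width-4 tree decomposition is:
Bags: B1 = {a, b, c, d, e}
Tree: (single bag)
With just one bag of size 5, the width is 5 − 1 = 4, so tw(G) ≤ 4. On the other hand G contains the 5-clique {a, b, c, d, e}. A clique must lie in a single bag of any decomposition, so no decomposition can have width below 4. Combining the bounds, tw(G) = 4.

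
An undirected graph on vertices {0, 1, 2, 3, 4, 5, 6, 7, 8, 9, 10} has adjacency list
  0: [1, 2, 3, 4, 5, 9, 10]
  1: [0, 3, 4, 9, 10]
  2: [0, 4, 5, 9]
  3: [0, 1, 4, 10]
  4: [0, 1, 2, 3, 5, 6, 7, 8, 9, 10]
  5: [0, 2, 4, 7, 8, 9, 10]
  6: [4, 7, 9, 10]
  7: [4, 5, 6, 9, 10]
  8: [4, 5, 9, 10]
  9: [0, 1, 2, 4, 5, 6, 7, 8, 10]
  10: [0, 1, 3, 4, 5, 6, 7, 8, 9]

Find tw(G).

A width-4 tree decomposition is:
Bags: B1 = {4, 5, 7, 9, 10}  B2 = {0, 4, 5, 9, 10}  B3 = {4, 6, 7, 9, 10}  B4 = {0, 1, 4, 9, 10}  B5 = {0, 1, 3, 4, 10}  B6 = {0, 2, 4, 5, 9}  B7 = {4, 5, 8, 9, 10}
Tree: B1–B2, B1–B3, B2–B4, B4–B5, B2–B6, B2–B7
Every bag has size at most 5, so the width is 5 − 1 = 4 and tw(G) ≤ 4. Conversely, {0, 2, 4, 5, 9} is a clique of size 5, and the vertices of any clique must share a bag in every tree decomposition; so some bag has ≥ 5 vertices and tw(G) ≥ 4. Therefore the treewidth is 4.

4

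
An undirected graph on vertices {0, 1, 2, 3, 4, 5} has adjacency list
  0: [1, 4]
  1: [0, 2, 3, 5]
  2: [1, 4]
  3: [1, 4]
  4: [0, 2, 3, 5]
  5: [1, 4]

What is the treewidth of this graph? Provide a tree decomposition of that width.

The largest bag has 3 vertices, giving width 2; this decomposition certifies tw(G) ≤ 2. The edges 1–0–4–5–1 form a cycle, so G is not a tree and its treewidth is at least 2. Therefore the treewidth is 2.

Treewidth 2.
Bags: B1 = {0, 1, 4}  B2 = {1, 4, 5}  B3 = {1, 3, 4}  B4 = {1, 2, 4}
Tree: B1–B2, B2–B3, B3–B4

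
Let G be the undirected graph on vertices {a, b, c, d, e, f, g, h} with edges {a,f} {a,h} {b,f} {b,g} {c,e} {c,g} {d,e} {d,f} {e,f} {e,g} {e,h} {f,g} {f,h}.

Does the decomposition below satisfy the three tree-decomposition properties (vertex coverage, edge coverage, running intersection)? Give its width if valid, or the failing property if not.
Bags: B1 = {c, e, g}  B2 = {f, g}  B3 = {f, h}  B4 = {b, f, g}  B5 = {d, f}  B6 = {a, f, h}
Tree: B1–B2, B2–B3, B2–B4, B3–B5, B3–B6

A tree decomposition must satisfy three properties: every vertex lies in some bag; for every edge, both endpoints lie together in some bag; and for every vertex, the bags containing it form a connected subtree. Here edge (e,f) lies in no bag, so the decomposition is invalid.

No — edge (e,f) lies in no bag.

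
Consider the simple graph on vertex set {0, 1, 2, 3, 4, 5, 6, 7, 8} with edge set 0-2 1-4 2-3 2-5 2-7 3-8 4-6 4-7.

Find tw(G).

A width-1 tree decomposition is:
Bags: B1 = {2, 7}  B2 = {4, 7}  B3 = {2, 3}  B4 = {0, 2}  B5 = {1, 4}  B6 = {2, 5}  B7 = {3, 8}  B8 = {4, 6}
Tree: B1–B2, B1–B3, B3–B4, B2–B5, B4–B6, B3–B7, B5–B8
The largest bag has 2 vertices, giving width 1; this decomposition certifies tw(G) ≤ 1. G has an edge, so its treewidth is at least 1. Therefore the treewidth is 1.

1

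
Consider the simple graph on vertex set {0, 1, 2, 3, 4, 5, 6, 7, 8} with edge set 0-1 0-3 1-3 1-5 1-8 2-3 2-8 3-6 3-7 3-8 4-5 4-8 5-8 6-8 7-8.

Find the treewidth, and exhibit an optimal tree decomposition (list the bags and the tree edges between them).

Each bag holds 3 vertices, so the decomposition has width 2, which upper-bounds the treewidth. On the other hand G contains the 3-clique {0, 1, 3}. A clique must lie in a single bag of any decomposition, so no decomposition can have width below 2. Hence tw(G) = 2 exactly.

Treewidth 2.
Bags: B1 = {1, 3, 8}  B2 = {1, 5, 8}  B3 = {3, 6, 8}  B4 = {3, 7, 8}  B5 = {4, 5, 8}  B6 = {0, 1, 3}  B7 = {2, 3, 8}
Tree: B1–B2, B1–B3, B3–B4, B2–B5, B1–B6, B1–B7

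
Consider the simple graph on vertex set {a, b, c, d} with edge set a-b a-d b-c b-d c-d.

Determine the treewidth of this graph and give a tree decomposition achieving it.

Each bag holds 3 vertices, so the decomposition has width 2, which upper-bounds the treewidth. On the other hand G contains the 3-clique {b, c, d}. A clique must lie in a single bag of any decomposition, so no decomposition can have width below 2. Therefore the treewidth is 2.

Treewidth 2.
One such decomposition:
Bags: B1 = {a, b, d}  B2 = {b, c, d}
Tree: B1–B2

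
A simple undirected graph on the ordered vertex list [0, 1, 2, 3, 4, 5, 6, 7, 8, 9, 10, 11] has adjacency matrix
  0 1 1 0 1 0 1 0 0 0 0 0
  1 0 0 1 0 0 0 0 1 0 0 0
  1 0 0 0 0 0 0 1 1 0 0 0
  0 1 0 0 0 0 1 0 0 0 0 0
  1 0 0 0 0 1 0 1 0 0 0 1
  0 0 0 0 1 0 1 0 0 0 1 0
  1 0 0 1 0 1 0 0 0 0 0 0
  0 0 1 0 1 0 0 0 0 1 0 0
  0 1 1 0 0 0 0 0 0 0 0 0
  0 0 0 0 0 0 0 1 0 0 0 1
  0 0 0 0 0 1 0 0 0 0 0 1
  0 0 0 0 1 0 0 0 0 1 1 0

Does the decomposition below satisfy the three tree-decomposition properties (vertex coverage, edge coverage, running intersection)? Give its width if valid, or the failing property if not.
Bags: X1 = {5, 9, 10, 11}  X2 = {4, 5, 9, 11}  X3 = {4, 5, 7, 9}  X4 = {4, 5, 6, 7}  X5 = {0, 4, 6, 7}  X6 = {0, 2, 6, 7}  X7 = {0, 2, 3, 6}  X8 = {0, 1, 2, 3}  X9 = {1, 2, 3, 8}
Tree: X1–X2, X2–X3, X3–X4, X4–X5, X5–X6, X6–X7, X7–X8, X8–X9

Yes; width 3.

Vertex coverage: the bags together contain {0, 1, 2, 3, 4, 5, 6, 7, 8, 9, 10, 11}, the full vertex set. Edge coverage: each edge of G has both endpoints in at least one bag. Running intersection: for every vertex, the bags containing it form a connected subtree. All three properties hold, so this is a valid tree decomposition of width max|bag| − 1 = 3, and hence tw(G) ≤ 3.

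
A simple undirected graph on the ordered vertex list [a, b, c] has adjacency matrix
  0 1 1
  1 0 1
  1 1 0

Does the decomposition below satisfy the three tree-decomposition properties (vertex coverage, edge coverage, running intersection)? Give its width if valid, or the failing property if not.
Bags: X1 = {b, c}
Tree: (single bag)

No — vertex a appears in no bag.

A tree decomposition must satisfy three properties: every vertex lies in some bag; for every edge, both endpoints lie together in some bag; and for every vertex, the bags containing it form a connected subtree. Here vertex a appears in no bag, so the decomposition is invalid.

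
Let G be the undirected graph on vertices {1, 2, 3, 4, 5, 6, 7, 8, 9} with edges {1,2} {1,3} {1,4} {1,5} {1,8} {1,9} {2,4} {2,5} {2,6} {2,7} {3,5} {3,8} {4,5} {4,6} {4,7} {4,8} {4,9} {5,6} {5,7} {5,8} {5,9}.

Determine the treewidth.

A width-3 tree decomposition is:
Bags: B1 = {1, 2, 4, 5}  B2 = {1, 4, 5, 8}  B3 = {2, 4, 5, 7}  B4 = {1, 3, 5, 8}  B5 = {1, 4, 5, 9}  B6 = {2, 4, 5, 6}
Tree: B1–B2, B1–B3, B2–B4, B2–B5, B1–B6
The largest bag has 4 vertices, giving width 3; this decomposition certifies tw(G) ≤ 3. Conversely, {1, 3, 5, 8} is a clique of size 4, and the vertices of any clique must share a bag in every tree decomposition; so some bag has ≥ 4 vertices and tw(G) ≥ 3. Combining the bounds, tw(G) = 3.

3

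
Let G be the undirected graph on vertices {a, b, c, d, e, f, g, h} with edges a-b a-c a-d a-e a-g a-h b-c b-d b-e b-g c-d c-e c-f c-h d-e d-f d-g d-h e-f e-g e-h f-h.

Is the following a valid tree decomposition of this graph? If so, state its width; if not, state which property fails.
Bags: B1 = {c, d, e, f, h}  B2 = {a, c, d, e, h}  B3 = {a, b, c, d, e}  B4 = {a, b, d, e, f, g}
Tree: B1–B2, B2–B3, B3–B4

No — bags containing vertex f are not connected in the tree.

A tree decomposition must satisfy three properties: every vertex lies in some bag; for every edge, both endpoints lie together in some bag; and for every vertex, the bags containing it form a connected subtree. Here bags containing vertex f are not connected in the tree, so the decomposition is invalid.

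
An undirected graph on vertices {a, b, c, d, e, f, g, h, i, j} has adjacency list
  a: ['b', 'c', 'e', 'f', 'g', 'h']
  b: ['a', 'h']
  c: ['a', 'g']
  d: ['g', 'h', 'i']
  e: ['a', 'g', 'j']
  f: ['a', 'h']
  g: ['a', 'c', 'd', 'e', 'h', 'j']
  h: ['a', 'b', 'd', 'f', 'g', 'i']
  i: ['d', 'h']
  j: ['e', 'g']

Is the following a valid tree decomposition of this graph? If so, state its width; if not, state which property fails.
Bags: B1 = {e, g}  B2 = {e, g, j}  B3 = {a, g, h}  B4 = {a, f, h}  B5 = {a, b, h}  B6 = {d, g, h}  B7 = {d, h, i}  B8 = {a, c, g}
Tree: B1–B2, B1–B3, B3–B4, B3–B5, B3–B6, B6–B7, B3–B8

No — edge (a,e) lies in no bag.

A tree decomposition must satisfy three properties: every vertex lies in some bag; for every edge, both endpoints lie together in some bag; and for every vertex, the bags containing it form a connected subtree. Here edge (a,e) lies in no bag, so the decomposition is invalid.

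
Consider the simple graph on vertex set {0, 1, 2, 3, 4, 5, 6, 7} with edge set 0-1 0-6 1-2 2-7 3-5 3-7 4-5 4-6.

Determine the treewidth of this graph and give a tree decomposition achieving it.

Every bag has size at most 3, so the width is 3 − 1 = 2 and tw(G) ≤ 2. Since 0–1–2–7–3–5–4–6–0 is a cycle in G, G is not acyclic. Forests are exactly the graphs of treewidth ≤ 1, so tw(G) ≥ 2. Hence tw(G) = 2 exactly.

Treewidth 2.
One optimal decomposition is:
Bags: B1 = {0, 1, 2}  B2 = {0, 2, 7}  B3 = {0, 3, 7}  B4 = {0, 3, 5}  B5 = {0, 4, 5}  B6 = {0, 4, 6}
Tree: B1–B2, B2–B3, B3–B4, B4–B5, B5–B6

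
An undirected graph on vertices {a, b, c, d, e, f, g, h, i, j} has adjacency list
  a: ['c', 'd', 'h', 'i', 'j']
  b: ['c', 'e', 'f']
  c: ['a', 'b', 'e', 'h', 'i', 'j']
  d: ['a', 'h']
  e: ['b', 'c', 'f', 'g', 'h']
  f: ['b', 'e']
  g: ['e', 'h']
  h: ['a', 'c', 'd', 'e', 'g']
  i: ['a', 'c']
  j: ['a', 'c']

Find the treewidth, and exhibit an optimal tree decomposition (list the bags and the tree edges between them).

Treewidth 2.
Bags: B1 = {c, e, h}  B2 = {b, c, e}  B3 = {e, g, h}  B4 = {a, c, h}  B5 = {a, c, i}  B6 = {b, e, f}  B7 = {a, c, j}  B8 = {a, d, h}
Tree: B1–B2, B1–B3, B1–B4, B4–B5, B2–B6, B4–B7, B4–B8

The largest bag has 3 vertices, giving width 2; this decomposition certifies tw(G) ≤ 2. Conversely, {a, d, h} is a clique of size 3, and the vertices of any clique must share a bag in every tree decomposition; so some bag has ≥ 3 vertices and tw(G) ≥ 2. Therefore the treewidth is 2.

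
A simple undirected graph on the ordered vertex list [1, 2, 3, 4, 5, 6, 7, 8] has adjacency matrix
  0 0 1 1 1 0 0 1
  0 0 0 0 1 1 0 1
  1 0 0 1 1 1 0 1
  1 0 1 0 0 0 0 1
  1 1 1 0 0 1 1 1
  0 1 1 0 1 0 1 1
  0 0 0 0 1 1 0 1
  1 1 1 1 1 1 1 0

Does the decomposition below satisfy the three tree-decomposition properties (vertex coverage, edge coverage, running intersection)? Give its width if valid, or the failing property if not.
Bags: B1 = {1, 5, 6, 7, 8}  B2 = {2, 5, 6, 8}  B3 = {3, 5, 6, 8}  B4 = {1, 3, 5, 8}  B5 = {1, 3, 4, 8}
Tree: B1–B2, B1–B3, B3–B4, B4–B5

A tree decomposition must satisfy three properties: every vertex lies in some bag; for every edge, both endpoints lie together in some bag; and for every vertex, the bags containing it form a connected subtree. Here bags containing vertex 1 are not connected in the tree, so the decomposition is invalid.

No — bags containing vertex 1 are not connected in the tree.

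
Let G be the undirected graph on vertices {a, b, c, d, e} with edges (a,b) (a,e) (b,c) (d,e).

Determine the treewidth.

A width-1 tree decomposition is:
Bags: B1 = {b, c}  B2 = {a, b}  B3 = {a, e}  B4 = {d, e}
Tree: B1–B2, B2–B3, B3–B4
The largest bag has 2 vertices, giving width 1; this decomposition certifies tw(G) ≤ 1. Any graph with an edge has treewidth ≥ 1, and G has the edge c–b. Therefore the treewidth is 1.

1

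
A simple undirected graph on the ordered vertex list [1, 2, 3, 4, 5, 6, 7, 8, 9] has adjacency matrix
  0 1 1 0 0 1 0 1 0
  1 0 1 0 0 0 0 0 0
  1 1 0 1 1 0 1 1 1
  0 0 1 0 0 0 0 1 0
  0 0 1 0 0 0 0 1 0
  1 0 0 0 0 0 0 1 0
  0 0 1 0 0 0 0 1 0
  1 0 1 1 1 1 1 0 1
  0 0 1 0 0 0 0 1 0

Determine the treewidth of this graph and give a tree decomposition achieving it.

Treewidth 2.
One optimal decomposition is:
Bags: B1 = {1, 3, 8}  B2 = {1, 6, 8}  B3 = {3, 4, 8}  B4 = {3, 5, 8}  B5 = {3, 7, 8}  B6 = {1, 2, 3}  B7 = {3, 8, 9}
Tree: B1–B2, B1–B3, B1–B4, B4–B5, B1–B6, B3–B7

The largest bag has 3 vertices, giving width 2; this decomposition certifies tw(G) ≤ 2. On the other hand G contains the 3-clique {1, 3, 8}. A clique must lie in a single bag of any decomposition, so no decomposition can have width below 2. Combining the bounds, tw(G) = 2.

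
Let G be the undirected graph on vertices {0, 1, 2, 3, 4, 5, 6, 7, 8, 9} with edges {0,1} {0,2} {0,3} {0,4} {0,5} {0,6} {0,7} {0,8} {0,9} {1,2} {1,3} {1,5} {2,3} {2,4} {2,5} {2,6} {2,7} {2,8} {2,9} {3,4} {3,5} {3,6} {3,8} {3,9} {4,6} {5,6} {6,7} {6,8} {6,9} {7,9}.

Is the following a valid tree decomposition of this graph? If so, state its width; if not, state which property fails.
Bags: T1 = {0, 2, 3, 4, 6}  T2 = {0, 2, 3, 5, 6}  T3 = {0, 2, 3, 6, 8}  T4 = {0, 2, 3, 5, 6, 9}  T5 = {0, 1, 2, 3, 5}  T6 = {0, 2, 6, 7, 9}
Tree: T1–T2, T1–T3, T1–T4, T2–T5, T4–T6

No — bags containing vertex 5 are not connected in the tree.

A tree decomposition must satisfy three properties: every vertex lies in some bag; for every edge, both endpoints lie together in some bag; and for every vertex, the bags containing it form a connected subtree. Here bags containing vertex 5 are not connected in the tree, so the decomposition is invalid.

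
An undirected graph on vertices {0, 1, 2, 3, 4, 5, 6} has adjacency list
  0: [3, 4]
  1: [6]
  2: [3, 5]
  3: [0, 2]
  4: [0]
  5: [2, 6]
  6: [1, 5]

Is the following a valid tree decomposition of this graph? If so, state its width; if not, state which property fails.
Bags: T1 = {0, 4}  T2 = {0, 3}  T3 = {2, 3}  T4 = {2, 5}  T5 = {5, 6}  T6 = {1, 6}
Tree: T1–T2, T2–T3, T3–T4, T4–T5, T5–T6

Yes; width 1.

Checking the three conditions: (i) the bags cover all of {0, 1, 2, 3, 4, 5, 6}; (ii) for each edge, some bag contains both endpoints; (iii) the bags containing any fixed vertex form a subtree. All hold, so the decomposition is valid with width 2 − 1 = 1.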